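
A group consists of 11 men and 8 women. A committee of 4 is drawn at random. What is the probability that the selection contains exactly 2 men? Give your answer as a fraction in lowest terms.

385/969

The sample space is all 4-subsets of the 19: C(19,4) = 3876.
Selections with exactly 2 men: choose 2 of the 11 men and 2 of the 8 women, C(11,2)·C(8,2) = 55·28 = 1540.
Probability = 1540/3876 = 385/969.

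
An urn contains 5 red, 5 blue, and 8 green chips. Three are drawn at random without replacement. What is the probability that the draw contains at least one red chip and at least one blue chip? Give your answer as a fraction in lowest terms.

25/68

There are C(18,3) = 816 possible draws.
By inclusion-exclusion on the complements, draws missing all red or all blue: C(13,3) + C(13,3) − C(8,3) = 286 + 286 − 56 = 516.
So draws with at least one of each: 816 − 516 = 300, probability 300/816 = 25/68.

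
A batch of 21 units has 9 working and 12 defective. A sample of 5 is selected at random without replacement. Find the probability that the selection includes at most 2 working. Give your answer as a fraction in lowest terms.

Total selections: C(21,5) = 20349.
Favorable selections (at most 2 working): C(9,0)·C(12,5) + C(9,1)·C(12,4) + C(9,2)·C(12,3) = 792 + 4455 + 7920 = 13167.
Probability = 13167/20349 = 11/17.

11/17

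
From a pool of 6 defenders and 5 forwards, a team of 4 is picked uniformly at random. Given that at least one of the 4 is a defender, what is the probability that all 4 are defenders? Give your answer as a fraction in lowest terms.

3/65

Work in counts. Selections with at least one defender: C(11,4) − C(5,4) = 330 − 5 = 325.
Of those, selections where all 4 are defenders: C(6,4) = 15.
Conditional probability = 15/325 = 3/65.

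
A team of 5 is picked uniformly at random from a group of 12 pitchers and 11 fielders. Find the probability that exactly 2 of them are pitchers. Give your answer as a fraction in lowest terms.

There are C(23,5) = 33649 ways to choose 5 from 23.
Selections with exactly 2 pitchers: choose 2 of the 12 pitchers and 3 of the 11 fielders, C(12,2)·C(11,3) = 66·165 = 10890.
Probability = 10890/33649 = 990/3059.

990/3059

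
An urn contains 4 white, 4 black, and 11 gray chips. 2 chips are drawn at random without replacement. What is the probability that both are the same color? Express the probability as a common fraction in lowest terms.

There are C(19,2) = 171 ways to draw 2 chips.
All same color: C(4,2) + C(4,2) + C(11,2) = 6 + 6 + 55 = 67.
Probability = 67/171.

67/171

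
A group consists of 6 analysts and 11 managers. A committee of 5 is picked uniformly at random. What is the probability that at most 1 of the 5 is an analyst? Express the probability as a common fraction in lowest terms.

1221/3094

Total selections: C(17,5) = 6188.
Favorable selections (at most 1 analyst): C(6,0)·C(11,5) + C(6,1)·C(11,4) = 462 + 1980 = 2442.
Probability = 2442/6188 = 1221/3094.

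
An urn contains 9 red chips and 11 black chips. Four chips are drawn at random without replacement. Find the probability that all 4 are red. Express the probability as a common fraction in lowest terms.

42/1615

There are C(20,4) = 4845 possible selections.
Selections with all red: C(9,4) = 126.
Probability = 126/4845 = 42/1615.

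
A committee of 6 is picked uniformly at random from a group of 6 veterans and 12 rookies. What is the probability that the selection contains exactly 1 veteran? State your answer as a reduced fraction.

396/1547

There are C(18,6) = 18564 ways to choose 6 from 18.
Selections with exactly 1 veteran: choose 1 of the 6 veterans and 5 of the 12 rookies, C(6,1)·C(12,5) = 6·792 = 4752.
Probability = 4752/18564 = 396/1547.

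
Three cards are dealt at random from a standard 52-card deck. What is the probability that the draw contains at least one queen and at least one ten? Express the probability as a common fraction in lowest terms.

There are C(52,3) = 22100 possible draws.
By inclusion-exclusion on the complements, draws missing all queens or all tens: C(48,3) + C(48,3) − C(44,3) = 17296 + 17296 − 13244 = 21348.
So draws with at least one of each: 22100 − 21348 = 752, probability 752/22100 = 188/5525.

188/5525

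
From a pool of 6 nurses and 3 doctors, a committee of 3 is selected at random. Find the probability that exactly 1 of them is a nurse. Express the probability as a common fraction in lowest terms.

Total number of selections: C(9,3) = 84.
Selections with exactly 1 nurse: choose 1 of the 6 nurses and 2 of the 3 doctors, C(6,1)·C(3,2) = 6·3 = 18.
Probability = 18/84 = 3/14.

3/14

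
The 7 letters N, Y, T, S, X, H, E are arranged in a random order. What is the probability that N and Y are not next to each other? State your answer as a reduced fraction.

There are 7! = 5040 arrangements.
Arrangements with N and Y adjacent: 2·6! = 1440.
So not adjacent: 5040 − 1440 = 3600, probability 3600/5040 = 5/7.

5/7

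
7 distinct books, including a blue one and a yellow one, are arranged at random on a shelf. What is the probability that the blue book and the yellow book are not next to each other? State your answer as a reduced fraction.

There are 7! = 5040 arrangements.
Arrangements with the blue book and the yellow book adjacent: 2·6! = 1440.
So not adjacent: 5040 − 1440 = 3600, probability 3600/5040 = 5/7.

5/7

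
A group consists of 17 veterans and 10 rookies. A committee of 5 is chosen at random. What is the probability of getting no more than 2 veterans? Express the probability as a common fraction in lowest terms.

Total selections: C(27,5) = 80730.
Favorable selections (no more than 2 veterans): C(17,0)·C(10,5) + C(17,1)·C(10,4) + C(17,2)·C(10,3) = 252 + 3570 + 16320 = 20142.
Probability = 20142/80730 = 373/1495.

373/1495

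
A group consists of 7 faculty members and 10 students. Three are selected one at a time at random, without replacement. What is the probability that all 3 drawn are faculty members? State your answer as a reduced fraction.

7/136

Multiply the conditional probabilities at each draw: 7/17 · 6/16 · 5/15 = 210/4080 = 7/136.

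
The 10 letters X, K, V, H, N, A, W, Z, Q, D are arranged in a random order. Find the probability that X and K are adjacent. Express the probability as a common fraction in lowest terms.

There are 10! = 3628800 arrangements.
Treat X and K as a block: 9! arrangements of the blocks × 2 orders within the block = 2·362880 = 725760.
Probability = 725760/3628800 = 1/5.

1/5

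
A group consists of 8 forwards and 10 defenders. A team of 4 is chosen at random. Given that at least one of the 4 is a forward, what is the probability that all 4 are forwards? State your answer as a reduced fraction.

7/285

Work in counts. Selections with at least one forward: C(18,4) − C(10,4) = 3060 − 210 = 2850.
Of those, selections where all 4 are forwards: C(8,4) = 70.
Conditional probability = 70/2850 = 7/285.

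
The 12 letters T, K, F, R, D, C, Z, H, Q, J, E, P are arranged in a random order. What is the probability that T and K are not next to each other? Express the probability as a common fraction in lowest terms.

5/6

There are 12! = 479001600 arrangements.
Arrangements with T and K adjacent: 2·11! = 79833600.
So not adjacent: 479001600 − 79833600 = 399168000, probability 399168000/479001600 = 5/6.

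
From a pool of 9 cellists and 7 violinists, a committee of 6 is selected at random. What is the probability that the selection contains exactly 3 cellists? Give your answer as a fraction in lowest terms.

105/286

The sample space is all 6-subsets of the 16: C(16,6) = 8008.
Selections with exactly 3 cellists: choose 3 of the 9 cellists and 3 of the 7 violinists, C(9,3)·C(7,3) = 84·35 = 2940.
Probability = 2940/8008 = 105/286.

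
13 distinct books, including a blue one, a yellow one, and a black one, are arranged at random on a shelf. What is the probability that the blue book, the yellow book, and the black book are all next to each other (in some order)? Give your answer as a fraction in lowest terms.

There are 13! = 6227020800 arrangements.
Treat the three as one block: 11! placements × 3! orders within the block = 39916800·6 = 239500800.
Probability = 239500800/6227020800 = 1/26.

1/26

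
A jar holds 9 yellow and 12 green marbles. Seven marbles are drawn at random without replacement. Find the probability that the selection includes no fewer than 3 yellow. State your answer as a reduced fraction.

23/34

Total selections: C(21,7) = 116280.
Favorable selections (no fewer than 3 yellow): C(9,3)·C(12,4) + C(9,4)·C(12,3) + C(9,5)·C(12,2) + C(9,6)·C(12,1) + C(9,7)·C(12,0) = 41580 + 27720 + 8316 + 1008 + 36 = 78660.
Probability = 78660/116280 = 23/34.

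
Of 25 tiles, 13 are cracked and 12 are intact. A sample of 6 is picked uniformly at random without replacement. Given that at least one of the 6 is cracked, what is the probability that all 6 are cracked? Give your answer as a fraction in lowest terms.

3/308

Work in counts. Selections with at least one cracked: C(25,6) − C(12,6) = 177100 − 924 = 176176.
Of those, selections where all 6 are cracked: C(13,6) = 1716.
Conditional probability = 1716/176176 = 3/308.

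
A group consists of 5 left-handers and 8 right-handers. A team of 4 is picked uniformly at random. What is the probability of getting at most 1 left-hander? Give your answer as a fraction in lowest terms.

70/143

There are C(13,4) = 715 ways to choose the 4.
Favorable selections (at most 1 left-hander): C(5,0)·C(8,4) + C(5,1)·C(8,3) = 70 + 280 = 350.
Probability = 350/715 = 70/143.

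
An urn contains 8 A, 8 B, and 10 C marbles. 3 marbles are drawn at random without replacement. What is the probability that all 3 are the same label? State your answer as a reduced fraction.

29/325

There are C(26,3) = 2600 ways to draw 3 marbles.
All same label: C(8,3) + C(8,3) + C(10,3) = 56 + 56 + 120 = 232.
Probability = 232/2600 = 29/325.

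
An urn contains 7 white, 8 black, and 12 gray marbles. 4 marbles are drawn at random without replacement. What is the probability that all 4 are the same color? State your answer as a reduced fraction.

4/117

There are C(27,4) = 17550 ways to draw 4 marbles.
All same color: C(7,4) + C(8,4) + C(12,4) = 35 + 70 + 495 = 600.
Probability = 600/17550 = 4/117.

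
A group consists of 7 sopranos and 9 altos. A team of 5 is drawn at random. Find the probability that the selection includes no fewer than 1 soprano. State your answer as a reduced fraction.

101/104

There are C(16,5) = 4368 ways to choose the 5.
The complement is all 5 are altos: C(9,5) = 126.
Probability = 1 − 126/4368 = 4242/4368 = 101/104.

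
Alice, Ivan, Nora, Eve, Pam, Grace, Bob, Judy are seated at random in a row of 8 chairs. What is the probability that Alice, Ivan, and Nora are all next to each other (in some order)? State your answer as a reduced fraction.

3/28

There are 8! = 40320 arrangements.
Treat the three as one block: 6! placements × 3! orders within the block = 720·6 = 4320.
Probability = 4320/40320 = 3/28.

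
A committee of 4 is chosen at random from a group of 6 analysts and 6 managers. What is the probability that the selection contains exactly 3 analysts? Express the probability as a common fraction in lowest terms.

8/33

The sample space is all 4-subsets of the 12: C(12,4) = 495.
Selections with exactly 3 analysts: choose 3 of the 6 analysts and 1 of the 6 managers, C(6,3)·C(6,1) = 20·6 = 120.
Probability = 120/495 = 8/33.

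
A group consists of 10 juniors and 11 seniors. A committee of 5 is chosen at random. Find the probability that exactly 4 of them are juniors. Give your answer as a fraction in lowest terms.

There are C(21,5) = 20349 ways to choose 5 from 21.
Selections with exactly 4 juniors: choose 4 of the 10 juniors and 1 of the 11 seniors, C(10,4)·C(11,1) = 210·11 = 2310.
Probability = 2310/20349 = 110/969.

110/969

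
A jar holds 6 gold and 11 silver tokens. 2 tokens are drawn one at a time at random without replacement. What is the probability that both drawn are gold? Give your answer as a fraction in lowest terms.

Multiply the conditional probabilities at each draw: 6/17 · 5/16 = 30/272 = 15/136.

15/136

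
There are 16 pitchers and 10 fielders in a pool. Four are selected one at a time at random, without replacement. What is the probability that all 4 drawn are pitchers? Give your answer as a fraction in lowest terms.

14/115

Multiply the conditional probabilities at each draw: 16/26 · 15/25 · 14/24 · 13/23 = 43680/358800 = 14/115.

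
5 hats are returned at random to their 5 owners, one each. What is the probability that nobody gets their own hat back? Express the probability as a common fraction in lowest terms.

There are 5! = 120 assignments.
By inclusion-exclusion, assignments with no fixed points: C(5,0)·5! − C(5,1)·4! + C(5,2)·3! − C(5,3)·2! + C(5,4)·1! − C(5,5)·0! = 44.
Probability = 44/120 = 11/30.

11/30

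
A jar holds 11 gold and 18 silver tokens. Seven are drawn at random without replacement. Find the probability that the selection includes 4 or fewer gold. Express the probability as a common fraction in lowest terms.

There are C(29,7) = 1560780 ways to choose the 7.
Count the complement (more than 4 gold): C(11,5)·C(18,2) + C(11,6)·C(18,1) + C(11,7)·C(18,0) = 70686 + 8316 + 330 = 79332.
Probability = 1 − 79332/1560780 = 1481448/1560780 = 123454/130065.

123454/130065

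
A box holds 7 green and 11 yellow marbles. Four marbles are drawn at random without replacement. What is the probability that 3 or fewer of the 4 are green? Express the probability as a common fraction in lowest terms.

There are C(18,4) = 3060 ways to choose the 4.
The complement is exactly 4 green: C(7,4)·C(11,0) = 35.
Probability = 1 − 35/3060 = 3025/3060 = 605/612.

605/612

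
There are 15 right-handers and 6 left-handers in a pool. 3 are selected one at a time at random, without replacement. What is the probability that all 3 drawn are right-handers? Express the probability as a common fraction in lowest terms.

Multiply the conditional probabilities at each draw: 15/21 · 14/20 · 13/19 = 2730/7980 = 13/38.

13/38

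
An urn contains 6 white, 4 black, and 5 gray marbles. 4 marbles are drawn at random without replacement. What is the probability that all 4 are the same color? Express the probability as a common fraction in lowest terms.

There are C(15,4) = 1365 ways to draw 4 marbles.
All same color: C(6,4) + C(4,4) + C(5,4) = 15 + 1 + 5 = 21.
Probability = 21/1365 = 1/65.

1/65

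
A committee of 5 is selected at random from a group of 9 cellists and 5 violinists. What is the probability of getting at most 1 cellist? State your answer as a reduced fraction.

23/1001

There are C(14,5) = 2002 ways to choose the 5.
Favorable selections (at most 1 cellist): C(9,0)·C(5,5) + C(9,1)·C(5,4) = 1 + 45 = 46.
Probability = 46/2002 = 23/1001.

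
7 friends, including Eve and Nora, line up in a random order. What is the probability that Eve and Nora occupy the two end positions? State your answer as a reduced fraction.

There are 7! = 5040 arrangements.
Place Eve and Nora at the ends in 2 ways, arrange the remaining 5 in 5! = 120 ways: 2·120 = 240.
Probability = 240/5040 = 1/21.

1/21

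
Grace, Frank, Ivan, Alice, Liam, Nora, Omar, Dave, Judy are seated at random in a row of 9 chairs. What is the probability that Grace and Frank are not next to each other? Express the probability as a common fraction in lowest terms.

7/9

There are 9! = 362880 arrangements.
Arrangements with Grace and Frank adjacent: 2·8! = 80640.
So not adjacent: 362880 − 80640 = 282240, probability 282240/362880 = 7/9.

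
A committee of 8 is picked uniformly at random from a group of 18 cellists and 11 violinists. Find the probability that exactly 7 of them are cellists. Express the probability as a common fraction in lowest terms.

There are C(29,8) = 4292145 ways to choose 8 from 29.
Selections with exactly 7 cellists: choose 7 of the 18 cellists and 1 of the 11 violinists, C(18,7)·C(11,1) = 31824·11 = 350064.
Probability = 350064/4292145 = 272/3335.

272/3335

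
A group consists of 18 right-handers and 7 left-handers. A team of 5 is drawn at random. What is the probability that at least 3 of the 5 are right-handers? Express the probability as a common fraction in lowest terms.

Total selections: C(25,5) = 53130.
Favorable selections (at least 3 right-handers): C(18,3)·C(7,2) + C(18,4)·C(7,1) + C(18,5)·C(7,0) = 17136 + 21420 + 8568 = 47124.
Probability = 47124/53130 = 102/115.

102/115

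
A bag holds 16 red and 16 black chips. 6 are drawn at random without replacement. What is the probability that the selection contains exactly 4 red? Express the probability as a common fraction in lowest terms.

650/2697

Total number of selections: C(32,6) = 906192.
Selections with exactly 4 red: choose 4 of the 16 red and 2 of the 16 black, C(16,4)·C(16,2) = 1820·120 = 218400.
Probability = 218400/906192 = 650/2697.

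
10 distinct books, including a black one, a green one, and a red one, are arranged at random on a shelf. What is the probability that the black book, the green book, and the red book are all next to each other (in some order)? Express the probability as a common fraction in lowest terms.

There are 10! = 3628800 arrangements.
Treat the three as one block: 8! placements × 3! orders within the block = 40320·6 = 241920.
Probability = 241920/3628800 = 1/15.

1/15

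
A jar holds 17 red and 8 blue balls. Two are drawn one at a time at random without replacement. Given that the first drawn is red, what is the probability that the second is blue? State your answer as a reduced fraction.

1/3

After removing one red, 24 remain: 16 red and 8 blue.
So the probability the next is blue is 8/24 = 1/3.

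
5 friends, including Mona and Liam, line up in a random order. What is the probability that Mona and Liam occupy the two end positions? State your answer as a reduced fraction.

1/10

There are 5! = 120 arrangements.
Place Mona and Liam at the ends in 2 ways, arrange the remaining 3 in 3! = 6 ways: 2·6 = 12.
Probability = 12/120 = 1/10.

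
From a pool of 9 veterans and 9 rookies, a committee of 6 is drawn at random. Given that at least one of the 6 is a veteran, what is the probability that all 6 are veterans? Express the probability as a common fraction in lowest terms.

1/220

Work in counts. Selections with at least one veteran: C(18,6) − C(9,6) = 18564 − 84 = 18480.
Of those, selections where all 6 are veterans: C(9,6) = 84.
Conditional probability = 84/18480 = 1/220.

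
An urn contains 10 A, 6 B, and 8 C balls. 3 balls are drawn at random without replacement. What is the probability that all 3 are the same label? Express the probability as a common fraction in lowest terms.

49/506

There are C(24,3) = 2024 ways to draw 3 balls.
All same label: C(10,3) + C(6,3) + C(8,3) = 120 + 20 + 56 = 196.
Probability = 196/2024 = 49/506.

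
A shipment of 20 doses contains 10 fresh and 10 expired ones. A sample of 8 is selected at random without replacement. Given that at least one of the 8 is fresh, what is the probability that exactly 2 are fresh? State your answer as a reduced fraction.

Work in counts. Selections with at least one fresh: C(20,8) − C(10,8) = 125970 − 45 = 125925.
Of those, selections where exactly 2 are fresh: C(10,2)·C(10,6) = 45·210 = 9450.
Conditional probability = 9450/125925 = 126/1679.

126/1679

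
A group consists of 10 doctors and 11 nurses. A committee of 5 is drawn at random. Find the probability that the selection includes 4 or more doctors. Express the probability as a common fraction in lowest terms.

122/969

Total selections: C(21,5) = 20349.
Favorable selections (4 or more doctors): C(10,4)·C(11,1) + C(10,5)·C(11,0) = 2310 + 252 = 2562.
Probability = 2562/20349 = 122/969.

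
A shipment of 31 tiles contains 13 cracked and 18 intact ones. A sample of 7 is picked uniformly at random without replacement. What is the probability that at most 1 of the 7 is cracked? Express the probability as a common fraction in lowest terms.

Total selections: C(31,7) = 2629575.
Favorable selections (at most 1 cracked): C(13,0)·C(18,7) + C(13,1)·C(18,6) = 31824 + 241332 = 273156.
Probability = 273156/2629575 = 7004/67425.

7004/67425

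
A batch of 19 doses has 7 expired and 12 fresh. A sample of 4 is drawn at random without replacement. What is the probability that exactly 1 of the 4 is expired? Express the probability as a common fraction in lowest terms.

Total number of selections: C(19,4) = 3876.
Selections with exactly 1 expired: choose 1 of the 7 expired and 3 of the 12 fresh, C(7,1)·C(12,3) = 7·220 = 1540.
Probability = 1540/3876 = 385/969.

385/969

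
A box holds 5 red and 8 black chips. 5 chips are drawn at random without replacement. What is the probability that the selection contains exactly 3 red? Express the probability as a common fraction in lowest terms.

280/1287

There are C(13,5) = 1287 ways to choose 5 from 13.
Selections with exactly 3 red: choose 3 of the 5 red and 2 of the 8 black, C(5,3)·C(8,2) = 10·28 = 280.
Probability = 280/1287.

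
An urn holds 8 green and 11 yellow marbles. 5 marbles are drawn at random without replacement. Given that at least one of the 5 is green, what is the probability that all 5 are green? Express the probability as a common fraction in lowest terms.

Work in counts. Selections with at least one green: C(19,5) − C(11,5) = 11628 − 462 = 11166.
Of those, selections where all 5 are green: C(8,5) = 56.
Conditional probability = 56/11166 = 28/5583.

28/5583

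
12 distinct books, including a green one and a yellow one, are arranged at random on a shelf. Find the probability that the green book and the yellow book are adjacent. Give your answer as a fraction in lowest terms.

1/6

There are 12! = 479001600 arrangements.
Treat the green book and the yellow book as a block: 11! arrangements of the blocks × 2 orders within the block = 2·39916800 = 79833600.
Probability = 79833600/479001600 = 1/6.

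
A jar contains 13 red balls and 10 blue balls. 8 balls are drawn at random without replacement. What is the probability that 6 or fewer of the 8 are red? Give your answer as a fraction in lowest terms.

There are C(23,8) = 490314 ways to choose the 8.
Count the complement (more than 6 red): C(13,7)·C(10,1) + C(13,8)·C(10,0) = 17160 + 1287 = 18447.
Probability = 1 − 18447/490314 = 471867/490314 = 14299/14858.

14299/14858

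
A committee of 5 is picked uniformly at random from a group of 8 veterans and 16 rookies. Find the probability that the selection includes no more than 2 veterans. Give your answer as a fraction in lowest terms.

Total selections: C(24,5) = 42504.
Favorable selections (no more than 2 veterans): C(8,0)·C(16,5) + C(8,1)·C(16,4) + C(8,2)·C(16,3) = 4368 + 14560 + 15680 = 34608.
Probability = 34608/42504 = 206/253.

206/253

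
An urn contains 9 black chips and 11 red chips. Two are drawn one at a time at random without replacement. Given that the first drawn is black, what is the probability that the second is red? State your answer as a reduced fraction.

After removing one black, 19 remain: 8 black and 11 red.
So the probability the next is red is 11/19.

11/19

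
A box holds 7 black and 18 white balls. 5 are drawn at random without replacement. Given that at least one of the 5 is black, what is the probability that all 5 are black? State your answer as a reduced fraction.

1/2122

Work in counts. Selections with at least one black: C(25,5) − C(18,5) = 53130 − 8568 = 44562.
Of those, selections where all 5 are black: C(7,5) = 21.
Conditional probability = 21/44562 = 1/2122.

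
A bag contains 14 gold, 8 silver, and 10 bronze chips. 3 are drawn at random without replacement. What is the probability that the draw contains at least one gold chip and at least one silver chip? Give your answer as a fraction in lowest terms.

14/31

There are C(32,3) = 4960 possible draws.
By inclusion-exclusion on the complements, draws missing all gold or all silver: C(18,3) + C(24,3) − C(10,3) = 816 + 2024 − 120 = 2720.
So draws with at least one of each: 4960 − 2720 = 2240, probability 2240/4960 = 14/31.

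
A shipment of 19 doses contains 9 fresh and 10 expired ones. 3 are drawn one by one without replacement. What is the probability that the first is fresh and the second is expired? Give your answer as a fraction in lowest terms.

5/19

Multiply the conditional probabilities at each draw: 9/19 · 10/18 = 90/342 = 5/19.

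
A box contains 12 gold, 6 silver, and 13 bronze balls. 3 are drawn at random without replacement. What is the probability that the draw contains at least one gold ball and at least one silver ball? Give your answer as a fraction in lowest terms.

There are C(31,3) = 4495 possible draws.
By inclusion-exclusion on the complements, draws missing all gold or all silver: C(19,3) + C(25,3) − C(13,3) = 969 + 2300 − 286 = 2983.
So draws with at least one of each: 4495 − 2983 = 1512, probability 1512/4495.

1512/4495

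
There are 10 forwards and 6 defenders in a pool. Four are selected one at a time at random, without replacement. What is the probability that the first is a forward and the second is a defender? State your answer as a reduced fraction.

1/4

Multiply the conditional probabilities at each draw: 10/16 · 6/15 = 60/240 = 1/4.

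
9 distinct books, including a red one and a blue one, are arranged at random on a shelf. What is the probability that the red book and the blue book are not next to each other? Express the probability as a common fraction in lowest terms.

There are 9! = 362880 arrangements.
Arrangements with the red book and the blue book adjacent: 2·8! = 80640.
So not adjacent: 362880 − 80640 = 282240, probability 282240/362880 = 7/9.

7/9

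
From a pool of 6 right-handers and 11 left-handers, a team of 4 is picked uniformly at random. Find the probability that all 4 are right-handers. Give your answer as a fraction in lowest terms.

3/476

There are C(17,4) = 2380 possible selections.
Selections with all right-handers: C(6,4) = 15.
Probability = 15/2380 = 3/476.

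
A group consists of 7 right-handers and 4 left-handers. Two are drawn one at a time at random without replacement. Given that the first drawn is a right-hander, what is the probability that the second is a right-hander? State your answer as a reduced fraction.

After removing one right-hander, 10 remain: 6 right-handers and 4 left-handers.
So the probability the next is a right-hander is 6/10 = 3/5.

3/5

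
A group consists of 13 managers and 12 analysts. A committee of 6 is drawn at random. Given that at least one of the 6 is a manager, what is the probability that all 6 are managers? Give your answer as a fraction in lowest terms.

Work in counts. Selections with at least one manager: C(25,6) − C(12,6) = 177100 − 924 = 176176.
Of those, selections where all 6 are managers: C(13,6) = 1716.
Conditional probability = 1716/176176 = 3/308.

3/308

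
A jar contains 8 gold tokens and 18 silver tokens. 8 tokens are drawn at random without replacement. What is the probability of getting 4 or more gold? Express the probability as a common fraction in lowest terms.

There are C(26,8) = 1562275 ways to choose the 8.
Count the complement (fewer than 4 gold): C(8,0)·C(18,8) + C(8,1)·C(18,7) + C(8,2)·C(18,6) + C(8,3)·C(18,5) = 43758 + 254592 + 519792 + 479808 = 1297950.
Probability = 1 − 1297950/1562275 = 264325/1562275 = 10573/62491.

10573/62491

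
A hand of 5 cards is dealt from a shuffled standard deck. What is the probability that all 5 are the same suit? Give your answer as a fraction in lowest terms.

There are C(52,5) = 2598960 possible 5-card hands.
Hands of one suit: 4 suits × C(13,5) = 4·1287 = 5148.
Probability = 5148/2598960 = 33/16660.

33/16660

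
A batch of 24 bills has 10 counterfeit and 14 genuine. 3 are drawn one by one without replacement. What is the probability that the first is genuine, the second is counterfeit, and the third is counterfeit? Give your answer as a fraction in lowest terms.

105/1012

Multiply the conditional probabilities at each draw: 14/24 · 10/23 · 9/22 = 1260/12144 = 105/1012.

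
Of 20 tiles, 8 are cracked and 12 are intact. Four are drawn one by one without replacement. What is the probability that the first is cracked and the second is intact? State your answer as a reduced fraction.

24/95

Multiply the conditional probabilities at each draw: 8/20 · 12/19 = 96/380 = 24/95.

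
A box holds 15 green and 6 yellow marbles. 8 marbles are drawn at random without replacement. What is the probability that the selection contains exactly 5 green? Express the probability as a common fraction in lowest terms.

286/969

The sample space is all 8-subsets of the 21: C(21,8) = 203490.
Selections with exactly 5 green: choose 5 of the 15 green and 3 of the 6 yellow, C(15,5)·C(6,3) = 3003·20 = 60060.
Probability = 60060/203490 = 286/969.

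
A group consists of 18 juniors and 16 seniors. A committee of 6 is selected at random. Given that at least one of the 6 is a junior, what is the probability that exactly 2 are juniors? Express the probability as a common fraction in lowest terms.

Work in counts. Selections with at least one junior: C(34,6) − C(16,6) = 1344904 − 8008 = 1336896.
Of those, selections where exactly 2 are juniors: C(18,2)·C(16,4) = 153·1820 = 278460.
Conditional probability = 278460/1336896 = 7735/37136.

7735/37136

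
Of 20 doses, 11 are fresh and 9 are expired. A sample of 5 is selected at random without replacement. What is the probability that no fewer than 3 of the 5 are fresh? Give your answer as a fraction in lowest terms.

Total selections: C(20,5) = 15504.
Favorable selections (no fewer than 3 fresh): C(11,3)·C(9,2) + C(11,4)·C(9,1) + C(11,5)·C(9,0) = 5940 + 2970 + 462 = 9372.
Probability = 9372/15504 = 781/1292.

781/1292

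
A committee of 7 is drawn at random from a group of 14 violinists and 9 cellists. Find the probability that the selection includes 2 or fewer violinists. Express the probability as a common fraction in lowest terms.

4226/81719

There are C(23,7) = 245157 ways to choose the 7.
Favorable selections (2 or fewer violinists): C(14,0)·C(9,7) + C(14,1)·C(9,6) + C(14,2)·C(9,5) = 36 + 1176 + 11466 = 12678.
Probability = 12678/245157 = 4226/81719.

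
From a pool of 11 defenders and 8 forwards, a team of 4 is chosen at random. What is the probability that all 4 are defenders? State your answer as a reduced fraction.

55/646

There are C(19,4) = 3876 possible selections.
Selections with all defenders: C(11,4) = 330.
Probability = 330/3876 = 55/646.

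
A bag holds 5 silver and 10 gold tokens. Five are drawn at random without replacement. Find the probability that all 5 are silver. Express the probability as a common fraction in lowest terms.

There are C(15,5) = 3003 possible selections.
Selections with all silver: C(5,5) = 1.
Probability = 1/3003.

1/3003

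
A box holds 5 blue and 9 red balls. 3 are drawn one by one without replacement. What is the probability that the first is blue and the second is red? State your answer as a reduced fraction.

Multiply the conditional probabilities at each draw: 5/14 · 9/13 = 45/182.

45/182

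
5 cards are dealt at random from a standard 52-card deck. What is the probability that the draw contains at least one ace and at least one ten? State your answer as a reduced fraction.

There are C(52,5) = 2598960 possible draws.
By inclusion-exclusion on the complements, draws missing all aces or all tens: C(48,5) + C(48,5) − C(44,5) = 1712304 + 1712304 − 1086008 = 2338600.
So draws with at least one of each: 2598960 − 2338600 = 260360, probability 260360/2598960 = 6509/64974.

6509/64974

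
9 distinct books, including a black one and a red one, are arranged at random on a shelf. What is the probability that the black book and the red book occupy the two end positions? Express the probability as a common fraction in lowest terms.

1/36

There are 9! = 362880 arrangements.
Place the black book and the red book at the ends in 2 ways, arrange the remaining 7 in 7! = 5040 ways: 2·5040 = 10080.
Probability = 10080/362880 = 1/36.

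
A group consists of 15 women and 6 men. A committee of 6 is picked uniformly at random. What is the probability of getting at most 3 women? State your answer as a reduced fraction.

769/3876

Total selections: C(21,6) = 54264.
Count the complement (more than 3 women): C(15,4)·C(6,2) + C(15,5)·C(6,1) + C(15,6)·C(6,0) = 20475 + 18018 + 5005 = 43498.
Probability = 1 − 43498/54264 = 10766/54264 = 769/3876.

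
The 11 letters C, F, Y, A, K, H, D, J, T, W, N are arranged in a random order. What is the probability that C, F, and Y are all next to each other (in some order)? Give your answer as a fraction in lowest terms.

3/55

There are 11! = 39916800 arrangements.
Treat the three as one block: 9! placements × 3! orders within the block = 362880·6 = 2177280.
Probability = 2177280/39916800 = 3/55.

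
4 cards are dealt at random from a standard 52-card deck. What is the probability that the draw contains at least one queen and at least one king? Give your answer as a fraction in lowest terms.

There are C(52,4) = 270725 possible draws.
By inclusion-exclusion on the complements, draws missing all queens or all kings: C(48,4) + C(48,4) − C(44,4) = 194580 + 194580 − 135751 = 253409.
So draws with at least one of each: 270725 − 253409 = 17316, probability 17316/270725 = 1332/20825.

1332/20825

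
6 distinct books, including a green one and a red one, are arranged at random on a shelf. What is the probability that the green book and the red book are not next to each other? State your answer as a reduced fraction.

2/3

There are 6! = 720 arrangements.
Arrangements with the green book and the red book adjacent: 2·5! = 240.
So not adjacent: 720 − 240 = 480, probability 480/720 = 2/3.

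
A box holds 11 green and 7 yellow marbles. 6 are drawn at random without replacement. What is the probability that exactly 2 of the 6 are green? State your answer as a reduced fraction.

275/2652

Total number of selections: C(18,6) = 18564.
Selections with exactly 2 green: choose 2 of the 11 green and 4 of the 7 yellow, C(11,2)·C(7,4) = 55·35 = 1925.
Probability = 1925/18564 = 275/2652.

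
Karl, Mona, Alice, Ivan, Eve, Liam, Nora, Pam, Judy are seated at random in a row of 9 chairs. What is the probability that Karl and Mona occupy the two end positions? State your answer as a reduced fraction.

1/36

There are 9! = 362880 arrangements.
Place Karl and Mona at the ends in 2 ways, arrange the remaining 7 in 7! = 5040 ways: 2·5040 = 10080.
Probability = 10080/362880 = 1/36.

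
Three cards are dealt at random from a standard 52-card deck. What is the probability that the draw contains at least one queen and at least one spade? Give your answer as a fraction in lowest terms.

33/260

There are C(52,3) = 22100 possible draws.
By inclusion-exclusion on the complements, draws missing all queens or all spades: C(48,3) + C(39,3) − C(36,3) = 17296 + 9139 − 7140 = 19295.
So draws with at least one of each: 22100 − 19295 = 2805, probability 2805/22100 = 33/260.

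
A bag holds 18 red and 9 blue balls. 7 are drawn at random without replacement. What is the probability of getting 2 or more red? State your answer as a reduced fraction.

There are C(27,7) = 888030 ways to choose the 7.
Favorable selections (2 or more red): C(18,2)·C(9,5) + C(18,3)·C(9,4) + C(18,4)·C(9,3) + C(18,5)·C(9,2) + C(18,6)·C(9,1) + C(18,7)·C(9,0) = 19278 + 102816 + 257040 + 308448 + 167076 + 31824 = 886482.
Probability = 886482/888030 = 49249/49335.

49249/49335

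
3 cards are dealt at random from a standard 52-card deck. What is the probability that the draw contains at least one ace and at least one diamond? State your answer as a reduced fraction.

33/260

There are C(52,3) = 22100 possible draws.
By inclusion-exclusion on the complements, draws missing all aces or all diamonds: C(48,3) + C(39,3) − C(36,3) = 17296 + 9139 − 7140 = 19295.
So draws with at least one of each: 22100 − 19295 = 2805, probability 2805/22100 = 33/260.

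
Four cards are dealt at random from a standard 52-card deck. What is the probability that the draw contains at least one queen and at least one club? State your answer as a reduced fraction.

52799/270725

There are C(52,4) = 270725 possible draws.
By inclusion-exclusion on the complements, draws missing all queens or all clubs: C(48,4) + C(39,4) − C(36,4) = 194580 + 82251 − 58905 = 217926.
So draws with at least one of each: 270725 − 217926 = 52799, probability 52799/270725.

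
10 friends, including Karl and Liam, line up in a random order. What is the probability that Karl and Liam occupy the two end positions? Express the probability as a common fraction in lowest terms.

1/45

There are 10! = 3628800 arrangements.
Place Karl and Liam at the ends in 2 ways, arrange the remaining 8 in 8! = 40320 ways: 2·40320 = 80640.
Probability = 80640/3628800 = 1/45.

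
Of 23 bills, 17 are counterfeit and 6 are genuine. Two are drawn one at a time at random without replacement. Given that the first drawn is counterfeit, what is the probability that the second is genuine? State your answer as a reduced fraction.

3/11

After removing one counterfeit, 22 remain: 16 counterfeit and 6 genuine.
So the probability the next is genuine is 6/22 = 3/11.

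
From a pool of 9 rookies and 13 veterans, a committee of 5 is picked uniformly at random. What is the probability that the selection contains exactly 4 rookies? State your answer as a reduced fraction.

The sample space is all 5-subsets of the 22: C(22,5) = 26334.
Selections with exactly 4 rookies: choose 4 of the 9 rookies and 1 of the 13 veterans, C(9,4)·C(13,1) = 126·13 = 1638.
Probability = 1638/26334 = 13/209.

13/209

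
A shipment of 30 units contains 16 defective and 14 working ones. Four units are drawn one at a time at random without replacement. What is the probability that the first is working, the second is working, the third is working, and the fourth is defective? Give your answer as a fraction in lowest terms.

208/3915

Multiply the conditional probabilities at each draw: 14/30 · 13/29 · 12/28 · 16/27 = 34944/657720 = 208/3915.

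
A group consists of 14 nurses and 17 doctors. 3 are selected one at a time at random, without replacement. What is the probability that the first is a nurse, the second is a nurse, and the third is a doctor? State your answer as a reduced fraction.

Multiply the conditional probabilities at each draw: 14/31 · 13/30 · 17/29 = 3094/26970 = 1547/13485.

1547/13485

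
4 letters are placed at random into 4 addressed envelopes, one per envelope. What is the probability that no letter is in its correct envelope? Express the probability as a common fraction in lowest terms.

3/8

There are 4! = 24 assignments.
By inclusion-exclusion, assignments with no fixed points: C(4,0)·4! − C(4,1)·3! + C(4,2)·2! − C(4,3)·1! + C(4,4)·0! = 9.
Probability = 9/24 = 3/8.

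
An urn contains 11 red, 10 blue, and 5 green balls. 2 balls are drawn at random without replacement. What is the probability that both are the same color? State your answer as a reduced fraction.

22/65

There are C(26,2) = 325 ways to draw 2 balls.
All same color: C(11,2) + C(10,2) + C(5,2) = 55 + 45 + 10 = 110.
Probability = 110/325 = 22/65.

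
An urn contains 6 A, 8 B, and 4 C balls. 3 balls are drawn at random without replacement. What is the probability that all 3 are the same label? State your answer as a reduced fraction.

5/51

There are C(18,3) = 816 ways to draw 3 balls.
All same label: C(6,3) + C(8,3) + C(4,3) = 20 + 56 + 4 = 80.
Probability = 80/816 = 5/51.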